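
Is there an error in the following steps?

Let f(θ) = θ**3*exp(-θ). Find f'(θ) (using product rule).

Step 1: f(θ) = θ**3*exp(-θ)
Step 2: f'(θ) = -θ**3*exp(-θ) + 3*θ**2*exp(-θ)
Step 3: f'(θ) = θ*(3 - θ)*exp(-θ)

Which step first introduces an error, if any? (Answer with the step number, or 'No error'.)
Step 3

Step 3 is incorrect due to a wrong exponent.
The step shows: θ*(3 - θ)*exp(-θ)
The correct value should be: θ**2*(3 - θ)*exp(-θ)

Explanation: The exponent 2 on θ was incorrectly written as 1: the term θ**2*(3 - θ)*exp(-θ) was incorrectly written as θ*(3 - θ)*exp(-θ)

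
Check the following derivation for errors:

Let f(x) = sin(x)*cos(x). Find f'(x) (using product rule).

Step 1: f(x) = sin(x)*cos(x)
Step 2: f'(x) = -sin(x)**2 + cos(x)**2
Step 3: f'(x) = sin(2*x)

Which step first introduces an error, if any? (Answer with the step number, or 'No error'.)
Step 3

Step 3 is incorrect due to a wrong trig function.
The step shows: sin(2*x)
The correct value should be: cos(2*x)

Explanation: cos(2*x) was incorrectly written as sin(2*x): the term cos(2*x) was incorrectly written as sin(2*x)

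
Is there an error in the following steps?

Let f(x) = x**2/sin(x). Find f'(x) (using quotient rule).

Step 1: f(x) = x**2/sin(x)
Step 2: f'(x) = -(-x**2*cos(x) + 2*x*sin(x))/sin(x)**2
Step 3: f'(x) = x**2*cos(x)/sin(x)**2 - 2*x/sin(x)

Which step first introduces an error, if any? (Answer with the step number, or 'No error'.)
Step 2

Step 2 is incorrect due to a sign flip.
The step shows: -(-x**2*cos(x) + 2*x*sin(x))/sin(x)**2
The correct value should be: (-x**2*cos(x) + 2*x*sin(x))/sin(x)**2

Explanation: The sign of the whole expression was flipped: the term (-x**2*cos(x) + 2*x*sin(x))/sin(x)**2 was incorrectly written as -(-x**2*cos(x) + 2*x*sin(x))/sin(x)**2
The later steps are derived from this incorrect expression, so the error originates in Step 2.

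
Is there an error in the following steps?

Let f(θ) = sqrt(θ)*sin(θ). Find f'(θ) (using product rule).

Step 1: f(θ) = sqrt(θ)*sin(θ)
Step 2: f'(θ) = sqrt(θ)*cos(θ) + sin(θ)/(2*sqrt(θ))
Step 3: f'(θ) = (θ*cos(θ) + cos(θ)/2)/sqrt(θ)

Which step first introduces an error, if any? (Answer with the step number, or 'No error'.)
Step 3

Step 3 is incorrect due to a wrong trig function.
The step shows: (θ*cos(θ) + cos(θ)/2)/sqrt(θ)
The correct value should be: (θ*cos(θ) + sin(θ)/2)/sqrt(θ)

Explanation: sin(θ) was incorrectly written as cos(θ): the term (θ*cos(θ) + sin(θ)/2)/sqrt(θ) was incorrectly written as (θ*cos(θ) + cos(θ)/2)/sqrt(θ)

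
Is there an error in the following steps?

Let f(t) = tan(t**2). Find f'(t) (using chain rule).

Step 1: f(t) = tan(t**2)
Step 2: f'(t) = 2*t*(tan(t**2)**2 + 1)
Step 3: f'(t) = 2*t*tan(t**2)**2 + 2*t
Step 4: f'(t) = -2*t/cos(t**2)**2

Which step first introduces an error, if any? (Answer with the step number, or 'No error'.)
Step 4

Step 4 is incorrect due to a sign flip.
The step shows: -2*t/cos(t**2)**2
The correct value should be: 2*t/cos(t**2)**2

Explanation: The sign of the whole expression was flipped: the term 2*t/cos(t**2)**2 was incorrectly written as -2*t/cos(t**2)**2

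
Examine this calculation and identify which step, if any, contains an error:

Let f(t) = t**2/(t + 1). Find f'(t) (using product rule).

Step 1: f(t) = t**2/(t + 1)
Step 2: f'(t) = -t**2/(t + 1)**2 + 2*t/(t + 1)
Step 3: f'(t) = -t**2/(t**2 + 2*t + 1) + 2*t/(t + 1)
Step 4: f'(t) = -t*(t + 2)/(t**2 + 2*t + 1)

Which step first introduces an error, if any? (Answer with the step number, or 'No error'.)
Step 4

Step 4 is incorrect due to a sign flip.
The step shows: -t*(t + 2)/(t**2 + 2*t + 1)
The correct value should be: t*(t + 2)/(t**2 + 2*t + 1)

Explanation: The sign of the whole expression was flipped: the term t*(t + 2)/(t**2 + 2*t + 1) was incorrectly written as -t*(t + 2)/(t**2 + 2*t + 1)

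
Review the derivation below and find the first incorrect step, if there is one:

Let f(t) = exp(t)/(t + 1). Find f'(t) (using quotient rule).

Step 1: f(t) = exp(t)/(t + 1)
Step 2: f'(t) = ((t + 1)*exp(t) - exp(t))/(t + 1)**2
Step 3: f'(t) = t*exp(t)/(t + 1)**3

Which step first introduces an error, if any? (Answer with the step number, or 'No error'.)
Step 3

Step 3 is incorrect due to a wrong exponent.
The step shows: t*exp(t)/(t + 1)**3
The correct value should be: t*exp(t)/(t + 1)**2

Explanation: The exponent -2 on t + 1 was incorrectly written as -3: the term t*exp(t)/(t + 1)**2 was incorrectly written as t*exp(t)/(t + 1)**3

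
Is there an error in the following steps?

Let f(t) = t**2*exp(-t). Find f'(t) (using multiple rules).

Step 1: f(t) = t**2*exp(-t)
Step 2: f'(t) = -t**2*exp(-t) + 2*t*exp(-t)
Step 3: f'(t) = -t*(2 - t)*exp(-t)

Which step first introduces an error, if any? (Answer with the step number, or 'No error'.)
Step 3

Step 3 is incorrect due to a sign flip.
The step shows: -t*(2 - t)*exp(-t)
The correct value should be: t*(2 - t)*exp(-t)

Explanation: The sign of the whole expression was flipped: the term t*(2 - t)*exp(-t) was incorrectly written as -t*(2 - t)*exp(-t)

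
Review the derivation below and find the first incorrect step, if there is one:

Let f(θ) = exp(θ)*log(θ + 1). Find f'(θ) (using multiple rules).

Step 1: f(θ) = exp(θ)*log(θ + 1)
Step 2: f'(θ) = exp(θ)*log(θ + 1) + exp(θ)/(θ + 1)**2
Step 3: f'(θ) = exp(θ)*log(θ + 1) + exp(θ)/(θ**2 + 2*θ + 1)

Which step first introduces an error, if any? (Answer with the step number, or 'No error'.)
Step 2

Step 2 is incorrect due to a wrong exponent.
The step shows: exp(θ)*log(θ + 1) + exp(θ)/(θ + 1)**2
The correct value should be: exp(θ)*log(θ + 1) + exp(θ)/(θ + 1)

Explanation: The exponent -1 on θ + 1 was incorrectly written as -2: the term exp(θ)/(θ + 1) was incorrectly written as exp(θ)/(θ + 1)**2
The later steps are derived from this incorrect expression, so the error originates in Step 2.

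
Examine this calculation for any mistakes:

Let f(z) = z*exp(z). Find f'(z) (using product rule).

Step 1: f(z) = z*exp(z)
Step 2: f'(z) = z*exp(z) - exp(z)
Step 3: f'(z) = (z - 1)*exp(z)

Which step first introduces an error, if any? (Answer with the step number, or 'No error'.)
Step 2

Step 2 is incorrect due to a sign flip.
The step shows: z*exp(z) - exp(z)
The correct value should be: z*exp(z) + exp(z)

Explanation: The sign of one term was flipped: the term exp(z) was incorrectly written as -exp(z)
The later steps are derived from this incorrect expression, so the error originates in Step 2.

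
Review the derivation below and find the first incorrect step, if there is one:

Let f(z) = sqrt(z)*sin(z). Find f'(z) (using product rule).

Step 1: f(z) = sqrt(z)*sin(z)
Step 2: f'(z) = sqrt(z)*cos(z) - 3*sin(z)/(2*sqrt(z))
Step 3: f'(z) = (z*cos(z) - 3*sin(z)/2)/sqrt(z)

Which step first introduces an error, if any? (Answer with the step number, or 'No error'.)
Step 2

Step 2 is incorrect due to a wrong coefficient.
The step shows: sqrt(z)*cos(z) - 3*sin(z)/(2*sqrt(z))
The correct value should be: sqrt(z)*cos(z) + sin(z)/(2*sqrt(z))

Explanation: The coefficient 1/2 was incorrectly written as -3/2: the term sin(z)/(2*sqrt(z)) was incorrectly written as -3*sin(z)/(2*sqrt(z))
The later steps are derived from this incorrect expression, so the error originates in Step 2.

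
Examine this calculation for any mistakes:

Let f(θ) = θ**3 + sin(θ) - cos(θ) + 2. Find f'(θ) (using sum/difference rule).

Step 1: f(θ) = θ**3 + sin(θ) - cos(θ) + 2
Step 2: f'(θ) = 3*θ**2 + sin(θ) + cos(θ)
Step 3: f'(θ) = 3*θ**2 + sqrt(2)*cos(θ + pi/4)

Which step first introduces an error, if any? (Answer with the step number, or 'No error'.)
Step 3

Step 3 is incorrect due to a wrong trig function.
The step shows: 3*θ**2 + sqrt(2)*cos(θ + pi/4)
The correct value should be: 3*θ**2 + sqrt(2)*sin(θ + pi/4)

Explanation: sin(θ + pi/4) was incorrectly written as cos(θ + pi/4): the term sqrt(2)*sin(θ + pi/4) was incorrectly written as sqrt(2)*cos(θ + pi/4)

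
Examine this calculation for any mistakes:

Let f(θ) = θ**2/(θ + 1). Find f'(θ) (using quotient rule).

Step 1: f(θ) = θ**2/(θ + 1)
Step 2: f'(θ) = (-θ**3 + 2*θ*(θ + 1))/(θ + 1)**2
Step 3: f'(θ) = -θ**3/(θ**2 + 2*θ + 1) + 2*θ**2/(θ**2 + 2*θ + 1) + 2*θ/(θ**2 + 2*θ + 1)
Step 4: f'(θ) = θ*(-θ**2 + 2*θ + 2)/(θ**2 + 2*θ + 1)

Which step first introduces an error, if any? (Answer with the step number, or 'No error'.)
Step 2

Step 2 is incorrect due to a wrong exponent.
The step shows: (-θ**3 + 2*θ*(θ + 1))/(θ + 1)**2
The correct value should be: (-θ**2 + 2*θ*(θ + 1))/(θ + 1)**2

Explanation: The exponent 2 on θ was incorrectly written as 3: the term (-θ**2 + 2*θ*(θ + 1))/(θ + 1)**2 was incorrectly written as (-θ**3 + 2*θ*(θ + 1))/(θ + 1)**2
The later steps are derived from this incorrect expression, so the error originates in Step 2.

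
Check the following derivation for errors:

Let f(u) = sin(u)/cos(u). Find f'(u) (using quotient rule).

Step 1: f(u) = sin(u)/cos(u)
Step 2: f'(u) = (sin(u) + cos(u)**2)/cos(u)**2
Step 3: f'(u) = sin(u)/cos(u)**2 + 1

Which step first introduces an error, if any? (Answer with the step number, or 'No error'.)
Step 2

Step 2 is incorrect due to a wrong exponent.
The step shows: (sin(u) + cos(u)**2)/cos(u)**2
The correct value should be: (sin(u)**2 + cos(u)**2)/cos(u)**2

Explanation: The exponent 2 on sin(u) was incorrectly written as 1: the term (sin(u)**2 + cos(u)**2)/cos(u)**2 was incorrectly written as (sin(u) + cos(u)**2)/cos(u)**2
The later steps are derived from this incorrect expression, so the error originates in Step 2.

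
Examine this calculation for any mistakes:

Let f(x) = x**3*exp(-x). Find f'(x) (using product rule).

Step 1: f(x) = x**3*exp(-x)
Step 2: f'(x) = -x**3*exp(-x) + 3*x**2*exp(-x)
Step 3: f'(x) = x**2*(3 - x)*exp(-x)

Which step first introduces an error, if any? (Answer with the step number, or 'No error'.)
No error

All steps in this derivation are correct.
The final answer f'(x) = x**2*(3 - x)*exp(-x) is valid.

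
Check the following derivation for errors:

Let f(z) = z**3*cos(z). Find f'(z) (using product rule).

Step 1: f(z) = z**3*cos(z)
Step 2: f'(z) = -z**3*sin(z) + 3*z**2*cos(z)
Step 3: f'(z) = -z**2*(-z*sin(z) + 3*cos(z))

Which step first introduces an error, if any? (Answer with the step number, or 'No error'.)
Step 3

Step 3 is incorrect due to a sign flip.
The step shows: -z**2*(-z*sin(z) + 3*cos(z))
The correct value should be: z**2*(-z*sin(z) + 3*cos(z))

Explanation: The sign of the whole expression was flipped: the term z**2*(-z*sin(z) + 3*cos(z)) was incorrectly written as -z**2*(-z*sin(z) + 3*cos(z))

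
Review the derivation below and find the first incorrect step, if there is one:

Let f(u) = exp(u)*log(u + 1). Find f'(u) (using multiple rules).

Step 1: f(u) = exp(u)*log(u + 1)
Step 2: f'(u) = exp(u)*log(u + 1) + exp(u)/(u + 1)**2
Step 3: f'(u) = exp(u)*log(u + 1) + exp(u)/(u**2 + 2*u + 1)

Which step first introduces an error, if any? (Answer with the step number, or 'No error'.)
Step 2

Step 2 is incorrect due to a wrong exponent.
The step shows: exp(u)*log(u + 1) + exp(u)/(u + 1)**2
The correct value should be: exp(u)*log(u + 1) + exp(u)/(u + 1)

Explanation: The exponent -1 on u + 1 was incorrectly written as -2: the term exp(u)/(u + 1) was incorrectly written as exp(u)/(u + 1)**2
The later steps are derived from this incorrect expression, so the error originates in Step 2.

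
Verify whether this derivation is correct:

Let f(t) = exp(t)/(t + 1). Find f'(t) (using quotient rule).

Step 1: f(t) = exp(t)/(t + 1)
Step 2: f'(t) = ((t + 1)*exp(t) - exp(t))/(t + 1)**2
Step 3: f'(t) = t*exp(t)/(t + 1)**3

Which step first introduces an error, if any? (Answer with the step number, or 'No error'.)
Step 3

Step 3 is incorrect due to a wrong exponent.
The step shows: t*exp(t)/(t + 1)**3
The correct value should be: t*exp(t)/(t + 1)**2

Explanation: The exponent -2 on t + 1 was incorrectly written as -3: the term t*exp(t)/(t + 1)**2 was incorrectly written as t*exp(t)/(t + 1)**3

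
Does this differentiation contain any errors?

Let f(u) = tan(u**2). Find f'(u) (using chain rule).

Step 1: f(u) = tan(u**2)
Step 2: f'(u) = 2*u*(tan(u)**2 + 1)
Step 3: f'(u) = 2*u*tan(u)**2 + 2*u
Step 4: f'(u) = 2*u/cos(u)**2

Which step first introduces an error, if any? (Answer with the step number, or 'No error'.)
Step 2

Step 2 is incorrect due to a wrong exponent.
The step shows: 2*u*(tan(u)**2 + 1)
The correct value should be: 2*u*(tan(u**2)**2 + 1)

Explanation: The exponent 2 on u was incorrectly written as 1: the term 2*u*(tan(u**2)**2 + 1) was incorrectly written as 2*u*(tan(u)**2 + 1)
The later steps are derived from this incorrect expression, so the error originates in Step 2.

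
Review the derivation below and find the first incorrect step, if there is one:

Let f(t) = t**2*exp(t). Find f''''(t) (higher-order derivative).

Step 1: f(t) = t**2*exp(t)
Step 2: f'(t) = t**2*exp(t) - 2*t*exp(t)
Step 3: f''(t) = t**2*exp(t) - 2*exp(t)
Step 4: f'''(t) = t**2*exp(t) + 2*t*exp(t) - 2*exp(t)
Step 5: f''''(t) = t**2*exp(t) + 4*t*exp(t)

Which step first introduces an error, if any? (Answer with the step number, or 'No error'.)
Step 2

Step 2 is incorrect due to a sign flip.
The step shows: t**2*exp(t) - 2*t*exp(t)
The correct value should be: t**2*exp(t) + 2*t*exp(t)

Explanation: The sign of one term was flipped: the term 2*t*exp(t) was incorrectly written as -2*t*exp(t)
The later steps are derived from this incorrect expression, so the error originates in Step 2.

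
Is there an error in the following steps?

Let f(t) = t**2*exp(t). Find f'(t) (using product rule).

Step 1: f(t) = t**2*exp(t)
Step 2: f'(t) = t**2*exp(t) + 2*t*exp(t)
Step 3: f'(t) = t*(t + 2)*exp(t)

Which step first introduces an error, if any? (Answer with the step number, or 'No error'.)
No error

All steps in this derivation are correct.
The final answer f'(t) = t*(t + 2)*exp(t) is valid.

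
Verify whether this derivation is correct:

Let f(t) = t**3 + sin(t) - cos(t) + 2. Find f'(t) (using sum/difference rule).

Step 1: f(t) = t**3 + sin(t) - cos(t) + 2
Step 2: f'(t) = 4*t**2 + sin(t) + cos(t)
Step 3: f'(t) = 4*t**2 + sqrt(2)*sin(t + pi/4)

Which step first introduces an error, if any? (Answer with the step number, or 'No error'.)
Step 2

Step 2 is incorrect due to a wrong coefficient.
The step shows: 4*t**2 + sin(t) + cos(t)
The correct value should be: 3*t**2 + sin(t) + cos(t)

Explanation: The coefficient 3 was incorrectly written as 4: the term 3*t**2 was incorrectly written as 4*t**2
The later steps are derived from this incorrect expression, so the error originates in Step 2.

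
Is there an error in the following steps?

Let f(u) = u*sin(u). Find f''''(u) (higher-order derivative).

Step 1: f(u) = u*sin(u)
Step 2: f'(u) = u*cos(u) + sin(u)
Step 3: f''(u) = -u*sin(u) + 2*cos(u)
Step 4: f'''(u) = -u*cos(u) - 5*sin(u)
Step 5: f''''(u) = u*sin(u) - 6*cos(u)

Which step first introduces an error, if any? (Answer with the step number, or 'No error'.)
Step 4

Step 4 is incorrect due to a wrong coefficient.
The step shows: -u*cos(u) - 5*sin(u)
The correct value should be: -u*cos(u) - 3*sin(u)

Explanation: The coefficient -3 was incorrectly written as -5: the term -3*sin(u) was incorrectly written as -5*sin(u)
The later steps are derived from this incorrect expression, so the error originates in Step 4.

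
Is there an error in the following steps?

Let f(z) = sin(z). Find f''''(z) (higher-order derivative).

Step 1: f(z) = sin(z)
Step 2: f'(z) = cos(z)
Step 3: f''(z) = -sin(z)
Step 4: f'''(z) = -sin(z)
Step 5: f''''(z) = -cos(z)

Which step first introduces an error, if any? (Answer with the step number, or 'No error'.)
Step 4

Step 4 is incorrect due to a wrong trig function.
The step shows: -sin(z)
The correct value should be: -cos(z)

Explanation: cos(z) was incorrectly written as sin(z): the term -cos(z) was incorrectly written as -sin(z)
The later steps are derived from this incorrect expression, so the error originates in Step 4.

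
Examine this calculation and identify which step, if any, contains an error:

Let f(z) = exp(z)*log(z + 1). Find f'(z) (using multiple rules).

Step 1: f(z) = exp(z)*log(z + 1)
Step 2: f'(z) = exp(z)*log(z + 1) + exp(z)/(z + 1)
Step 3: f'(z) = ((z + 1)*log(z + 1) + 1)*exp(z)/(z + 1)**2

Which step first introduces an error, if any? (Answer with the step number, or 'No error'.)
Step 3

Step 3 is incorrect due to a wrong exponent.
The step shows: ((z + 1)*log(z + 1) + 1)*exp(z)/(z + 1)**2
The correct value should be: ((z + 1)*log(z + 1) + 1)*exp(z)/(z + 1)

Explanation: The exponent -1 on z + 1 was incorrectly written as -2: the term ((z + 1)*log(z + 1) + 1)*exp(z)/(z + 1) was incorrectly written as ((z + 1)*log(z + 1) + 1)*exp(z)/(z + 1)**2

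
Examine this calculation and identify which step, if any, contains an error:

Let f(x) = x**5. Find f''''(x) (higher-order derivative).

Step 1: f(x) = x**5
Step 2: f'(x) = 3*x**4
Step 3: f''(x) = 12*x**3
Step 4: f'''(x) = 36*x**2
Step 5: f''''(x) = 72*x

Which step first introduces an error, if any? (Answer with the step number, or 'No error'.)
Step 2

Step 2 is incorrect due to a wrong coefficient.
The step shows: 3*x**4
The correct value should be: 5*x**4

Explanation: The coefficient 5 was incorrectly written as 3: the term 5*x**4 was incorrectly written as 3*x**4
The later steps are derived from this incorrect expression, so the error originates in Step 2.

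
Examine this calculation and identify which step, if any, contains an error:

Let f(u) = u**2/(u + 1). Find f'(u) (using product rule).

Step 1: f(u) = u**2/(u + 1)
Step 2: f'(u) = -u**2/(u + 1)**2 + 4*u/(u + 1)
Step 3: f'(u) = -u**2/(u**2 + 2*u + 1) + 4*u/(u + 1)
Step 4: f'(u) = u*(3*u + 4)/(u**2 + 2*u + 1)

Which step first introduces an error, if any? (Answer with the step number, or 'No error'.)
Step 2

Step 2 is incorrect due to a wrong coefficient.
The step shows: -u**2/(u + 1)**2 + 4*u/(u + 1)
The correct value should be: -u**2/(u + 1)**2 + 2*u/(u + 1)

Explanation: The coefficient 2 was incorrectly written as 4: the term 2*u/(u + 1) was incorrectly written as 4*u/(u + 1)
The later steps are derived from this incorrect expression, so the error originates in Step 2.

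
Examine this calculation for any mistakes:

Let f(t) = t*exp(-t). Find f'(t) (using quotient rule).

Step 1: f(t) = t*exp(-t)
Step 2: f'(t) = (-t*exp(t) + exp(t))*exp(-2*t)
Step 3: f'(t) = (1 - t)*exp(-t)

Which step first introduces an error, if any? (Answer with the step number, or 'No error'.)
No error

All steps in this derivation are correct.
The final answer f'(t) = (1 - t)*exp(-t) is valid.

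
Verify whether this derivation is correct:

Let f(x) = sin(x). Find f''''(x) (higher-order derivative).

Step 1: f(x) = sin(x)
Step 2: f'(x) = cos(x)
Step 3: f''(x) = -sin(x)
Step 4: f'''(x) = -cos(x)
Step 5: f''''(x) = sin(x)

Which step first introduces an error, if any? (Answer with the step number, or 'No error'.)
No error

All steps in this derivation are correct.
The final answer f''''(x) = sin(x) is valid.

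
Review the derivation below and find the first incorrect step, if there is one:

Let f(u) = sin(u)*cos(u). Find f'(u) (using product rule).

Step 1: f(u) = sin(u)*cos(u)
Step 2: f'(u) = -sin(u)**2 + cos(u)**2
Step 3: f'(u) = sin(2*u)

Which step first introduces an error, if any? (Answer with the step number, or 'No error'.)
Step 3

Step 3 is incorrect due to a wrong trig function.
The step shows: sin(2*u)
The correct value should be: cos(2*u)

Explanation: cos(2*u) was incorrectly written as sin(2*u): the term cos(2*u) was incorrectly written as sin(2*u)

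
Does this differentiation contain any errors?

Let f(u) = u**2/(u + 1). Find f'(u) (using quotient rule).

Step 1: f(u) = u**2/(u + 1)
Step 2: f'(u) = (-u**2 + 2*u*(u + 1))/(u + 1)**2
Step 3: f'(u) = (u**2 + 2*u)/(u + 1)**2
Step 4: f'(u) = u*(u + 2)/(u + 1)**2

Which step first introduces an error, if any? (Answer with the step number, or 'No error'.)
No error

All steps in this derivation are correct.
The final answer f'(u) = u*(u + 2)/(u + 1)**2 is valid.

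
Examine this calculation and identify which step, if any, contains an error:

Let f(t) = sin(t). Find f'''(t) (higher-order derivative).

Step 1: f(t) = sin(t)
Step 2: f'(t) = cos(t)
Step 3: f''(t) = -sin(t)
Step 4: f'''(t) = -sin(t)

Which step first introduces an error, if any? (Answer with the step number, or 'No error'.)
Step 4

Step 4 is incorrect due to a wrong trig function.
The step shows: -sin(t)
The correct value should be: -cos(t)

Explanation: cos(t) was incorrectly written as sin(t): the term -cos(t) was incorrectly written as -sin(t)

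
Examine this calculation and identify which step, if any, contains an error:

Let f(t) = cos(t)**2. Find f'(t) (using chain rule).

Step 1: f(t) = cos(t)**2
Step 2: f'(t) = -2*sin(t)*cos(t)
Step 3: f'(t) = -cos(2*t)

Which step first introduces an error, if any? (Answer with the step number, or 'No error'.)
Step 3

Step 3 is incorrect due to a wrong trig function.
The step shows: -cos(2*t)
The correct value should be: -sin(2*t)

Explanation: sin(2*t) was incorrectly written as cos(2*t): the term -sin(2*t) was incorrectly written as -cos(2*t)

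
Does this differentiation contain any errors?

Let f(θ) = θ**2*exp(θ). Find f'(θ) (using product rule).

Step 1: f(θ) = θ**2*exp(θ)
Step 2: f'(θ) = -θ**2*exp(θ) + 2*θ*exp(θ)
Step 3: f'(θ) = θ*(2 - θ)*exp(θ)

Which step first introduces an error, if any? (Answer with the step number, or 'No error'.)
Step 2

Step 2 is incorrect due to a sign flip.
The step shows: -θ**2*exp(θ) + 2*θ*exp(θ)
The correct value should be: θ**2*exp(θ) + 2*θ*exp(θ)

Explanation: The sign of one term was flipped: the term θ**2*exp(θ) was incorrectly written as -θ**2*exp(θ)
The later steps are derived from this incorrect expression, so the error originates in Step 2.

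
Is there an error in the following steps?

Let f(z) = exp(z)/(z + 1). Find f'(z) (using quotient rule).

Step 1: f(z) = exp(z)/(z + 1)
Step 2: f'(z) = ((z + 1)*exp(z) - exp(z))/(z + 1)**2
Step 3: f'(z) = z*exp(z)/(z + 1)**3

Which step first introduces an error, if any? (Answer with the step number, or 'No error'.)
Step 3

Step 3 is incorrect due to a wrong exponent.
The step shows: z*exp(z)/(z + 1)**3
The correct value should be: z*exp(z)/(z + 1)**2

Explanation: The exponent -2 on z + 1 was incorrectly written as -3: the term z*exp(z)/(z + 1)**2 was incorrectly written as z*exp(z)/(z + 1)**3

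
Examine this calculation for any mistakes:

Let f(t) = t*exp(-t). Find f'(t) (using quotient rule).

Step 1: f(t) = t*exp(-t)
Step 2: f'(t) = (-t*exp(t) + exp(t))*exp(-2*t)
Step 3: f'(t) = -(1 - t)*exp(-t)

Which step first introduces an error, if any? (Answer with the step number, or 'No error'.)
Step 3

Step 3 is incorrect due to a sign flip.
The step shows: -(1 - t)*exp(-t)
The correct value should be: (1 - t)*exp(-t)

Explanation: The sign of the whole expression was flipped: the term (1 - t)*exp(-t) was incorrectly written as -(1 - t)*exp(-t)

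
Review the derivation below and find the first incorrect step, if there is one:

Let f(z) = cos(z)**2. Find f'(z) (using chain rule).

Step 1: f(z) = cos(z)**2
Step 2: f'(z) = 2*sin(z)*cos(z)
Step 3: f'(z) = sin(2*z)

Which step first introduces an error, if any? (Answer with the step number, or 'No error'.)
Step 2

Step 2 is incorrect due to a sign flip.
The step shows: 2*sin(z)*cos(z)
The correct value should be: -2*sin(z)*cos(z)

Explanation: The sign of the whole expression was flipped: the term -2*sin(z)*cos(z) was incorrectly written as 2*sin(z)*cos(z)
The later steps are derived from this incorrect expression, so the error originates in Step 2.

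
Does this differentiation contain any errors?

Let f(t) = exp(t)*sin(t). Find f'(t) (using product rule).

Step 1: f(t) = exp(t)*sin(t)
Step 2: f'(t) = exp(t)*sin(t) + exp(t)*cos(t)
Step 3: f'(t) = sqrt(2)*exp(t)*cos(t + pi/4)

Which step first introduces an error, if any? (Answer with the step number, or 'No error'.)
Step 3

Step 3 is incorrect due to a wrong trig function.
The step shows: sqrt(2)*exp(t)*cos(t + pi/4)
The correct value should be: sqrt(2)*exp(t)*sin(t + pi/4)

Explanation: sin(t + pi/4) was incorrectly written as cos(t + pi/4): the term sqrt(2)*exp(t)*sin(t + pi/4) was incorrectly written as sqrt(2)*exp(t)*cos(t + pi/4)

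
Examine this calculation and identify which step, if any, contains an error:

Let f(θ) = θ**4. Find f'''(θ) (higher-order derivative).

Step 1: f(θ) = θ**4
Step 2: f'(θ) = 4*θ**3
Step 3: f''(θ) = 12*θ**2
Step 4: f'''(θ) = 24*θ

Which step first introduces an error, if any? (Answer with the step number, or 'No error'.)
No error

All steps in this derivation are correct.
The final answer f'''(θ) = 24*θ is valid.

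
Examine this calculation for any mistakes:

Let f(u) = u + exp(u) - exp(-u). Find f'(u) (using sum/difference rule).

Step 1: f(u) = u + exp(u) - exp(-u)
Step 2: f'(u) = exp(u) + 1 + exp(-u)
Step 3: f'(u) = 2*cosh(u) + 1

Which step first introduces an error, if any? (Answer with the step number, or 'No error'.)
No error

All steps in this derivation are correct.
The final answer f'(u) = 2*cosh(u) + 1 is valid.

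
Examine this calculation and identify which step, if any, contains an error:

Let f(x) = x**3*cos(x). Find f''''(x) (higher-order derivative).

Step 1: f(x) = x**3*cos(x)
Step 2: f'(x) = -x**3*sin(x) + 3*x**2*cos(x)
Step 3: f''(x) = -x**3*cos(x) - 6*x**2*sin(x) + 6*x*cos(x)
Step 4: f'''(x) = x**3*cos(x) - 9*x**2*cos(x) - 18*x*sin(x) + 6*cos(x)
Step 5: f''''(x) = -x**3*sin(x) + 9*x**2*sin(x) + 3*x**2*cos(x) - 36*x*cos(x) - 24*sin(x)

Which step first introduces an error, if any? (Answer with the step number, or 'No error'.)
Step 4

Step 4 is incorrect due to a wrong trig function.
The step shows: x**3*cos(x) - 9*x**2*cos(x) - 18*x*sin(x) + 6*cos(x)
The correct value should be: x**3*sin(x) - 9*x**2*cos(x) - 18*x*sin(x) + 6*cos(x)

Explanation: sin(x) was incorrectly written as cos(x): the term x**3*sin(x) was incorrectly written as x**3*cos(x)
The later steps are derived from this incorrect expression, so the error originates in Step 4.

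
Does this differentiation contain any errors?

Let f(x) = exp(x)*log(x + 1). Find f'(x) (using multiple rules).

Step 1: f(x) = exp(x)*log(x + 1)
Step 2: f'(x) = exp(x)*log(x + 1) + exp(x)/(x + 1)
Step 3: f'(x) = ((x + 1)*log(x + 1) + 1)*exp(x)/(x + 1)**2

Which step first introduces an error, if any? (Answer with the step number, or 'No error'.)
Step 3

Step 3 is incorrect due to a wrong exponent.
The step shows: ((x + 1)*log(x + 1) + 1)*exp(x)/(x + 1)**2
The correct value should be: ((x + 1)*log(x + 1) + 1)*exp(x)/(x + 1)

Explanation: The exponent -1 on x + 1 was incorrectly written as -2: the term ((x + 1)*log(x + 1) + 1)*exp(x)/(x + 1) was incorrectly written as ((x + 1)*log(x + 1) + 1)*exp(x)/(x + 1)**2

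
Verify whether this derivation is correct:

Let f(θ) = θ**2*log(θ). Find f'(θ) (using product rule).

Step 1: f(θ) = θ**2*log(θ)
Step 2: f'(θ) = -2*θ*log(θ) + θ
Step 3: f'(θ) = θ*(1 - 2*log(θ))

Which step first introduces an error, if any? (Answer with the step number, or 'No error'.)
Step 2

Step 2 is incorrect due to a sign flip.
The step shows: -2*θ*log(θ) + θ
The correct value should be: 2*θ*log(θ) + θ

Explanation: The sign of one term was flipped: the term 2*θ*log(θ) was incorrectly written as -2*θ*log(θ)
The later steps are derived from this incorrect expression, so the error originates in Step 2.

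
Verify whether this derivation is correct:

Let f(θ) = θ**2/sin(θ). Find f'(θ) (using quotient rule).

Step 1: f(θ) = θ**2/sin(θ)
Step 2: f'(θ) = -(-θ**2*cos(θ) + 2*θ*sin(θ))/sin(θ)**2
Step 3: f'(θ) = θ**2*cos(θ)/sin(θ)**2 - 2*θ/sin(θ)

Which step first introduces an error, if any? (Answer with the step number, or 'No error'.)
Step 2

Step 2 is incorrect due to a sign flip.
The step shows: -(-θ**2*cos(θ) + 2*θ*sin(θ))/sin(θ)**2
The correct value should be: (-θ**2*cos(θ) + 2*θ*sin(θ))/sin(θ)**2

Explanation: The sign of the whole expression was flipped: the term (-θ**2*cos(θ) + 2*θ*sin(θ))/sin(θ)**2 was incorrectly written as -(-θ**2*cos(θ) + 2*θ*sin(θ))/sin(θ)**2
The later steps are derived from this incorrect expression, so the error originates in Step 2.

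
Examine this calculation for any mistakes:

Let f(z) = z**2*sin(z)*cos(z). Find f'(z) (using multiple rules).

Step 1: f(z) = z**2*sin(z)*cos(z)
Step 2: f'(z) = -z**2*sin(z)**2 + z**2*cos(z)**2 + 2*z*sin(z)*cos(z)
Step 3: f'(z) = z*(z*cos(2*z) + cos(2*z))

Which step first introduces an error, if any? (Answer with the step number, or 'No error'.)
Step 3

Step 3 is incorrect due to a wrong trig function.
The step shows: z*(z*cos(2*z) + cos(2*z))
The correct value should be: z*(z*cos(2*z) + sin(2*z))

Explanation: sin(2*z) was incorrectly written as cos(2*z): the term z*(z*cos(2*z) + sin(2*z)) was incorrectly written as z*(z*cos(2*z) + cos(2*z))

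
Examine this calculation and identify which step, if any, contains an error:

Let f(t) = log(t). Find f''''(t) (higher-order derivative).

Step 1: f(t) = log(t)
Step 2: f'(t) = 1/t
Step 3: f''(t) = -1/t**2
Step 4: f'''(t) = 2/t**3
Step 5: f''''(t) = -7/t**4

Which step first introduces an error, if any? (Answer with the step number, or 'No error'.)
Step 5

Step 5 is incorrect due to a wrong coefficient.
The step shows: -7/t**4
The correct value should be: -6/t**4

Explanation: The coefficient -6 was incorrectly written as -7: the term -6/t**4 was incorrectly written as -7/t**4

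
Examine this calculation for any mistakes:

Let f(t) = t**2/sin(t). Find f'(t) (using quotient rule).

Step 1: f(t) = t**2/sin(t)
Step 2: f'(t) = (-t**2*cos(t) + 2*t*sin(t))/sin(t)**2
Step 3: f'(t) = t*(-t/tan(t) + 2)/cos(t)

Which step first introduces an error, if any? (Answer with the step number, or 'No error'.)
Step 3

Step 3 is incorrect due to a wrong trig function.
The step shows: t*(-t/tan(t) + 2)/cos(t)
The correct value should be: t*(-t/tan(t) + 2)/sin(t)

Explanation: sin(t) was incorrectly written as cos(t): the term t*(-t/tan(t) + 2)/sin(t) was incorrectly written as t*(-t/tan(t) + 2)/cos(t)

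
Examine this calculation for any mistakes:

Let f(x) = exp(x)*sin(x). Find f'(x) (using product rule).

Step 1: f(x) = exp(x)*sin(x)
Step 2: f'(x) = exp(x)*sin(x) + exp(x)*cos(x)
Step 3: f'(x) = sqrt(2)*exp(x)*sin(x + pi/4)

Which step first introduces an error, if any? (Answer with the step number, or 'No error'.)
No error

All steps in this derivation are correct.
The final answer f'(x) = sqrt(2)*exp(x)*sin(x + pi/4) is valid.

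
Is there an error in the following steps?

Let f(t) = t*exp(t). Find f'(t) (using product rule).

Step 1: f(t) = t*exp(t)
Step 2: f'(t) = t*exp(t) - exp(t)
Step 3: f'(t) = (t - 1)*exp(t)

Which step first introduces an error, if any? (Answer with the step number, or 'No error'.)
Step 2

Step 2 is incorrect due to a sign flip.
The step shows: t*exp(t) - exp(t)
The correct value should be: t*exp(t) + exp(t)

Explanation: The sign of one term was flipped: the term exp(t) was incorrectly written as -exp(t)
The later steps are derived from this incorrect expression, so the error originates in Step 2.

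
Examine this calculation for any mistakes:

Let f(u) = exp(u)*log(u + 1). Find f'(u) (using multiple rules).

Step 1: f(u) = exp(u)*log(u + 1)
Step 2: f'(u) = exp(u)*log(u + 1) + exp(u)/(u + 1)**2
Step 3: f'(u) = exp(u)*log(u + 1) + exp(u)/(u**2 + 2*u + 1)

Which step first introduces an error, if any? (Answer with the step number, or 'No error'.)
Step 2

Step 2 is incorrect due to a wrong exponent.
The step shows: exp(u)*log(u + 1) + exp(u)/(u + 1)**2
The correct value should be: exp(u)*log(u + 1) + exp(u)/(u + 1)

Explanation: The exponent -1 on u + 1 was incorrectly written as -2: the term exp(u)/(u + 1) was incorrectly written as exp(u)/(u + 1)**2
The later steps are derived from this incorrect expression, so the error originates in Step 2.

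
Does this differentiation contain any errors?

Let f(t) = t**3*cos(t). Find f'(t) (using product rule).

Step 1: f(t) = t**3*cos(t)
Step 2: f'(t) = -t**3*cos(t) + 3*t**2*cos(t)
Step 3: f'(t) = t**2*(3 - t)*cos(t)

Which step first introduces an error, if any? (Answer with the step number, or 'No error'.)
Step 2

Step 2 is incorrect due to a wrong trig function.
The step shows: -t**3*cos(t) + 3*t**2*cos(t)
The correct value should be: -t**3*sin(t) + 3*t**2*cos(t)

Explanation: sin(t) was incorrectly written as cos(t): the term -t**3*sin(t) was incorrectly written as -t**3*cos(t)
The later steps are derived from this incorrect expression, so the error originates in Step 2.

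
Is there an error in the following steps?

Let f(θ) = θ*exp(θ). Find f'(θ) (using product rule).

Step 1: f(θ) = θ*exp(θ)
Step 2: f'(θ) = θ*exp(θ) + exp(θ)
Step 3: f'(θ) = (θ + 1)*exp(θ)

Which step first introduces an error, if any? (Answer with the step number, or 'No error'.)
No error

All steps in this derivation are correct.
The final answer f'(θ) = (θ + 1)*exp(θ) is valid.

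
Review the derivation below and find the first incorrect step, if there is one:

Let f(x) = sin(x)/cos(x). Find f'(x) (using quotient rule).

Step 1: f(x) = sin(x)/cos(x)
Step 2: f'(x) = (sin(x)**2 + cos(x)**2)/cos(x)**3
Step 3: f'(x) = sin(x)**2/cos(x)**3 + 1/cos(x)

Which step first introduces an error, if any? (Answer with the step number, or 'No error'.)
Step 2

Step 2 is incorrect due to a wrong exponent.
The step shows: (sin(x)**2 + cos(x)**2)/cos(x)**3
The correct value should be: (sin(x)**2 + cos(x)**2)/cos(x)**2

Explanation: The exponent -2 on cos(x) was incorrectly written as -3: the term (sin(x)**2 + cos(x)**2)/cos(x)**2 was incorrectly written as (sin(x)**2 + cos(x)**2)/cos(x)**3
The later steps are derived from this incorrect expression, so the error originates in Step 2.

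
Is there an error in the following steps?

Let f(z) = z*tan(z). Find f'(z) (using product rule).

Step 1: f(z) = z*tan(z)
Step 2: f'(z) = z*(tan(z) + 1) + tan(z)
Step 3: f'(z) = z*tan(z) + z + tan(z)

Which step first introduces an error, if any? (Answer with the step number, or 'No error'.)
Step 2

Step 2 is incorrect due to a wrong exponent.
The step shows: z*(tan(z) + 1) + tan(z)
The correct value should be: z*(tan(z)**2 + 1) + tan(z)

Explanation: The exponent 2 on tan(z) was incorrectly written as 1: the term z*(tan(z)**2 + 1) was incorrectly written as z*(tan(z) + 1)
The later steps are derived from this incorrect expression, so the error originates in Step 2.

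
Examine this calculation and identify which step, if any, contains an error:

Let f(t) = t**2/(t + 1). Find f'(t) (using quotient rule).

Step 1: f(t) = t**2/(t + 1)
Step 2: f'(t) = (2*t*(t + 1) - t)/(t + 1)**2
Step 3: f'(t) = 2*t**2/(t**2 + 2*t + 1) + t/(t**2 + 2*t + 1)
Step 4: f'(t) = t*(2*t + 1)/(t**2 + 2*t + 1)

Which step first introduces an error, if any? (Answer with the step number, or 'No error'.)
Step 2

Step 2 is incorrect due to a wrong exponent.
The step shows: (2*t*(t + 1) - t)/(t + 1)**2
The correct value should be: (-t**2 + 2*t*(t + 1))/(t + 1)**2

Explanation: The exponent 2 on t was incorrectly written as 1: the term (-t**2 + 2*t*(t + 1))/(t + 1)**2 was incorrectly written as (2*t*(t + 1) - t)/(t + 1)**2
The later steps are derived from this incorrect expression, so the error originates in Step 2.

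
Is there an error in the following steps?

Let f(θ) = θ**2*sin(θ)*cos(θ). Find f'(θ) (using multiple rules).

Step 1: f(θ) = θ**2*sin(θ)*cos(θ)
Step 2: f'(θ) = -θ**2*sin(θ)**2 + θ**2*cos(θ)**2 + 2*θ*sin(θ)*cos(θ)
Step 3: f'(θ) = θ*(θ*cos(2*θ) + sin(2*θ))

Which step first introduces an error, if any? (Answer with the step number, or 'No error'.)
No error

All steps in this derivation are correct.
The final answer f'(θ) = θ*(θ*cos(2*θ) + sin(2*θ)) is valid.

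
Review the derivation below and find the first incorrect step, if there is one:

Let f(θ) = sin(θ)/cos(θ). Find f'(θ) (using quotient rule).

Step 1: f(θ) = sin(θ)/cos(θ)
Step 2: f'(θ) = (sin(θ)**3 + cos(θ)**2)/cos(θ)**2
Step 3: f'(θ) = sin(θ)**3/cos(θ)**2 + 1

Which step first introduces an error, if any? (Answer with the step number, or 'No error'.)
Step 2

Step 2 is incorrect due to a wrong exponent.
The step shows: (sin(θ)**3 + cos(θ)**2)/cos(θ)**2
The correct value should be: (sin(θ)**2 + cos(θ)**2)/cos(θ)**2

Explanation: The exponent 2 on sin(θ) was incorrectly written as 3: the term (sin(θ)**2 + cos(θ)**2)/cos(θ)**2 was incorrectly written as (sin(θ)**3 + cos(θ)**2)/cos(θ)**2
The later steps are derived from this incorrect expression, so the error originates in Step 2.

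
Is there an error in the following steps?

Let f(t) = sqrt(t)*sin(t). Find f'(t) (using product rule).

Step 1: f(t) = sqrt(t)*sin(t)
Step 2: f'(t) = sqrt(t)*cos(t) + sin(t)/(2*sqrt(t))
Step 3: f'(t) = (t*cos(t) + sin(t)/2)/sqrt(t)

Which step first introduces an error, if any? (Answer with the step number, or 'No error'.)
No error

All steps in this derivation are correct.
The final answer f'(t) = (t*cos(t) + sin(t)/2)/sqrt(t) is valid.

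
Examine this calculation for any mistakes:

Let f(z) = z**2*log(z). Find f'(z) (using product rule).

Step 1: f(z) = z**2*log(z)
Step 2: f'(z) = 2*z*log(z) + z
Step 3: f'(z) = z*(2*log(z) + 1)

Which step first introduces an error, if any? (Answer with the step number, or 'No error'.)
No error

All steps in this derivation are correct.
The final answer f'(z) = z*(2*log(z) + 1) is valid.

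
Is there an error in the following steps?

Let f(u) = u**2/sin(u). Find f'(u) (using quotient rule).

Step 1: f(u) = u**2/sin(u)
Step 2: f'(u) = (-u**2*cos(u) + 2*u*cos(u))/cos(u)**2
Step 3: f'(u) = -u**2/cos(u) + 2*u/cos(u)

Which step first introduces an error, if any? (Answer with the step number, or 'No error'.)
Step 2

Step 2 is incorrect due to a wrong trig function.
The step shows: (-u**2*cos(u) + 2*u*cos(u))/cos(u)**2
The correct value should be: (-u**2*cos(u) + 2*u*sin(u))/sin(u)**2

Explanation: sin(u) was incorrectly written as cos(u): the term (-u**2*cos(u) + 2*u*sin(u))/sin(u)**2 was incorrectly written as (-u**2*cos(u) + 2*u*cos(u))/cos(u)**2
The later steps are derived from this incorrect expression, so the error originates in Step 2.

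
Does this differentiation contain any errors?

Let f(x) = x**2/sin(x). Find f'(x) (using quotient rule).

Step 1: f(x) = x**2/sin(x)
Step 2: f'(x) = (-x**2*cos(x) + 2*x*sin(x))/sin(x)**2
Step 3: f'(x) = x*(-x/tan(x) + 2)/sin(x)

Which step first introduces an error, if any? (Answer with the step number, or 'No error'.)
No error

All steps in this derivation are correct.
The final answer f'(x) = x*(-x/tan(x) + 2)/sin(x) is valid.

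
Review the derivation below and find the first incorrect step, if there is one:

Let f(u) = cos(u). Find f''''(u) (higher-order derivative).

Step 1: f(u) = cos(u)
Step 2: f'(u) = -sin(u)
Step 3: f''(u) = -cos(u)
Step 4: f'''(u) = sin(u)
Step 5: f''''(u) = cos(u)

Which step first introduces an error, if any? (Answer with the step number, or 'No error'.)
No error

All steps in this derivation are correct.
The final answer f''''(u) = cos(u) is valid.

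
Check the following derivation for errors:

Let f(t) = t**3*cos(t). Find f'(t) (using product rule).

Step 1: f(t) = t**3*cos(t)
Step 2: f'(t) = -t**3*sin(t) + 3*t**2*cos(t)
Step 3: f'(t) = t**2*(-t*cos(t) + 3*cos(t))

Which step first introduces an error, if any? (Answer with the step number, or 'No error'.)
Step 3

Step 3 is incorrect due to a wrong trig function.
The step shows: t**2*(-t*cos(t) + 3*cos(t))
The correct value should be: t**2*(-t*sin(t) + 3*cos(t))

Explanation: sin(t) was incorrectly written as cos(t): the term t**2*(-t*sin(t) + 3*cos(t)) was incorrectly written as t**2*(-t*cos(t) + 3*cos(t))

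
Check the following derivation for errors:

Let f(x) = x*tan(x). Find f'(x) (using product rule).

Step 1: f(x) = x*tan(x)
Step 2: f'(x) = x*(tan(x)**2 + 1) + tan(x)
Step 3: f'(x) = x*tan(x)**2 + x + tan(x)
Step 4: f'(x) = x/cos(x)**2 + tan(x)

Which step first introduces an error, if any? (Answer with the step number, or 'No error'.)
No error

All steps in this derivation are correct.
The final answer f'(x) = x/cos(x)**2 + tan(x) is valid.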